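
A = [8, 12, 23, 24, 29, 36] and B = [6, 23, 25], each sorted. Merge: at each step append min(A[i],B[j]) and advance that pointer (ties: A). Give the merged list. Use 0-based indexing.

[i=0,j=0] A[i]=8>B[j]=6 take 6 → j++
[i=0,j=1] A[i]=8<=B[j]=23 take 8 → i++
[i=1,j=1] A[i]=12<=B[j]=23 take 12 → i++
[i=2,j=1] A[i]=23<=B[j]=23 take 23 → i++
[i=3,j=1] A[i]=24>B[j]=23 take 23 → j++
[i=3,j=2] A[i]=24<=B[j]=25 take 24 → i++
[i=4,j=2] A[i]=29>B[j]=25 take 25 → j++
[i=4,j=3] B done, take A[i]=29 → i++
[i=5,j=3] B done, take A[i]=36 → i++

[6, 8, 12, 23, 23, 24, 25, 29, 36]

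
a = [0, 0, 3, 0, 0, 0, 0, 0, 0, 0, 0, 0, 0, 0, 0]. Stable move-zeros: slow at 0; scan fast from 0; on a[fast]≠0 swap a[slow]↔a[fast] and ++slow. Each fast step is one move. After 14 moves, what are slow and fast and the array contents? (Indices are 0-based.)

slow=1, fast=14, a=[3, 0, 0, 0, 0, 0, 0, 0, 0, 0, 0, 0, 0, 0, 0]

slow=0 fast=0: a[fast]=0, fast++
slow=0 fast=1: a[fast]=0, fast++
slow=0 fast=2: a[fast]=3≠0 swap→a[0]=3, slow++,fast++
slow=1 fast=3: a[fast]=0, fast++
slow=1 fast=4: a[fast]=0, fast++
slow=1 fast=5: a[fast]=0, fast++
slow=1 fast=6: a[fast]=0, fast++
slow=1 fast=7: a[fast]=0, fast++
slow=1 fast=8: a[fast]=0, fast++
slow=1 fast=9: a[fast]=0, fast++
slow=1 fast=10: a[fast]=0, fast++
slow=1 fast=11: a[fast]=0, fast++
slow=1 fast=12: a[fast]=0, fast++
slow=1 fast=13: a[fast]=0, fast++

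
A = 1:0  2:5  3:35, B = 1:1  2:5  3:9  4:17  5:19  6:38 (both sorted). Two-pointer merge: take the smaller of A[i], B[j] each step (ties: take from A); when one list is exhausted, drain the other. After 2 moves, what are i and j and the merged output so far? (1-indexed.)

i=1 j=1: A[i]=0<=B[j]=1 take 0, i++
i=2 j=1: A[i]=5>B[j]=1 take 1, j++

i=2, j=2, merged so far=[0, 1]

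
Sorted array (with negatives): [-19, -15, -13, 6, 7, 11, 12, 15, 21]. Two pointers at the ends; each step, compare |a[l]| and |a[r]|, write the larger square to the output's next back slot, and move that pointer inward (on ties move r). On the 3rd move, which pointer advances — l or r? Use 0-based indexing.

l=0 r=8: |-19|<=|21| out[8]=441, r--
l=0 r=7: |-19|>|15| out[7]=361, l++
l=1 r=7: |-15|<=|15| out[6]=225, r--

r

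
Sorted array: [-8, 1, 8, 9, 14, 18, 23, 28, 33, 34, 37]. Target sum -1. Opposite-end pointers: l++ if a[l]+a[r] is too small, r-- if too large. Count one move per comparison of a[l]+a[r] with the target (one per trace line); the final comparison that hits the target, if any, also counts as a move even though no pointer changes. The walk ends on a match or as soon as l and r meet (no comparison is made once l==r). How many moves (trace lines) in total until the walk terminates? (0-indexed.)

10 moves

l=0 r=10: -8+37=29 >-1, r--
l=0 r=9: -8+34=26 >-1, r--
l=0 r=8: -8+33=25 >-1, r--
l=0 r=7: -8+28=20 >-1, r--
l=0 r=6: -8+23=15 >-1, r--
l=0 r=5: -8+18=10 >-1, r--
l=0 r=4: -8+14=6 >-1, r--
l=0 r=3: -8+9=1 >-1, r--
l=0 r=2: -8+8=0 >-1, r--
l=0 r=1: -8+1=-7 <-1, l++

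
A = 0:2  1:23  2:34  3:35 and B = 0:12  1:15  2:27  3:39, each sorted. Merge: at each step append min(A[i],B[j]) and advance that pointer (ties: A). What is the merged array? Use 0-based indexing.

[i=0,j=0] A[i]=2<=B[j]=12 take 2 → i++
[i=1,j=0] A[i]=23>B[j]=12 take 12 → j++
[i=1,j=1] A[i]=23>B[j]=15 take 15 → j++
[i=1,j=2] A[i]=23<=B[j]=27 take 23 → i++
[i=2,j=2] A[i]=34>B[j]=27 take 27 → j++
[i=2,j=3] A[i]=34<=B[j]=39 take 34 → i++
[i=3,j=3] A[i]=35<=B[j]=39 take 35 → i++
[i=4,j=3] A done, take B[j]=39 → j++

[2, 12, 15, 23, 27, 34, 35, 39]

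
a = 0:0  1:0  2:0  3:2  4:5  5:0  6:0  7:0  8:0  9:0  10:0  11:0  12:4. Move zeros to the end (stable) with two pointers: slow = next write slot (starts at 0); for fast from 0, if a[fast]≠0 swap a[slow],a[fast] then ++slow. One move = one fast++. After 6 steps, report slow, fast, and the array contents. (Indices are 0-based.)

slow=2, fast=6, a=[2, 5, 0, 0, 0, 0, 0, 0, 0, 0, 0, 0, 4]

(s=0,f=0) a[fast]=0 → fast++
(s=0,f=1) a[fast]=0 → fast++
(s=0,f=2) a[fast]=0 → fast++
(s=0,f=3) a[fast]=2≠0 swap→a[0]=2 → slow++,fast++
(s=1,f=4) a[fast]=5≠0 swap→a[1]=5 → slow++,fast++
(s=2,f=5) a[fast]=0 → fast++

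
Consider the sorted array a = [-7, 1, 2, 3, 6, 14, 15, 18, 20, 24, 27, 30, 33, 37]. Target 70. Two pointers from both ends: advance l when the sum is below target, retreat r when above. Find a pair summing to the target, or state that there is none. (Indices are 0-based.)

(33, 37)

[0,13] -7+37=30 <70 → l++
[1,13] 1+37=38 <70 → l++
[2,13] 2+37=39 <70 → l++
[3,13] 3+37=40 <70 → l++
[4,13] 6+37=43 <70 → l++
[5,13] 14+37=51 <70 → l++
[6,13] 15+37=52 <70 → l++
[7,13] 18+37=55 <70 → l++
[8,13] 20+37=57 <70 → l++
[9,13] 24+37=61 <70 → l++
[10,13] 27+37=64 <70 → l++
[11,13] 30+37=67 <70 → l++
[12,13] 33+37=70 → found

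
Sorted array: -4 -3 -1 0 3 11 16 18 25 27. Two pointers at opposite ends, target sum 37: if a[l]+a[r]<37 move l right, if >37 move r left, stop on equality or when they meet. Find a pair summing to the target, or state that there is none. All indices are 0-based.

no pair

[0,9] -4+27=23 <37 → l++
[1,9] -3+27=24 <37 → l++
[2,9] -1+27=26 <37 → l++
[3,9] 0+27=27 <37 → l++
[4,9] 3+27=30 <37 → l++
[5,9] 11+27=38 >37 → r--
[5,8] 11+25=36 <37 → l++
[6,8] 16+25=41 >37 → r--
[6,7] 16+18=34 <37 → l++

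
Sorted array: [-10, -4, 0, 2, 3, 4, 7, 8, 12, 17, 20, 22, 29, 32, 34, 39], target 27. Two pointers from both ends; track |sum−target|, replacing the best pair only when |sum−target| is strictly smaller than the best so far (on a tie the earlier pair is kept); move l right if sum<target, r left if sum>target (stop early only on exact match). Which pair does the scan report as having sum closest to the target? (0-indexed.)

pair (7, 20) with sum 27 (|Δ|=0)

l=0 r=15: -10+39=29 d=2 *, r--
l=0 r=14: -10+34=24 d=3, l++
l=1 r=14: -4+34=30 d=3, r--
l=1 r=13: -4+32=28 d=1 *, r--
l=1 r=12: -4+29=25 d=2, l++
l=2 r=12: 0+29=29 d=2, r--
l=2 r=11: 0+22=22 d=5, l++
l=3 r=11: 2+22=24 d=3, l++
l=4 r=11: 3+22=25 d=2, l++
l=5 r=11: 4+22=26 d=1, l++
l=6 r=11: 7+22=29 d=2, r--
l=6 r=10: 7+20=27 d=0 *, stop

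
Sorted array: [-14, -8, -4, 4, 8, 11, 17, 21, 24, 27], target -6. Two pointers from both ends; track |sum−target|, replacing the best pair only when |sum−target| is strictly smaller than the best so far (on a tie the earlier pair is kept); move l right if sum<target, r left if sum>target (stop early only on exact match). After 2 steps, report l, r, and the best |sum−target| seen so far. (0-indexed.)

l=0, r=7, best |Δ|=16

l=0 r=9: -14+27=13 d=19 *, r--
l=0 r=8: -14+24=10 d=16 *, r--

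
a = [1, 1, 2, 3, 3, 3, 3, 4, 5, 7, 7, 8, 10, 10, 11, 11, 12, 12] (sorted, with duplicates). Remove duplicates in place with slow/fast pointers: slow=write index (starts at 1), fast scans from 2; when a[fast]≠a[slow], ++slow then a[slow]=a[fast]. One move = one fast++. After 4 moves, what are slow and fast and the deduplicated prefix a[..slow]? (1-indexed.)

slow=3, fast=6, prefix=[1, 2, 3]

slow=1 fast=2: a[fast]=1=a[slow] dup, fast++
slow=1 fast=3: a[fast]=2≠a[slow]=1 write a[2]=2, slow++,fast++
slow=2 fast=4: a[fast]=3≠a[slow]=2 write a[3]=3, slow++,fast++
slow=3 fast=5: a[fast]=3=a[slow] dup, fast++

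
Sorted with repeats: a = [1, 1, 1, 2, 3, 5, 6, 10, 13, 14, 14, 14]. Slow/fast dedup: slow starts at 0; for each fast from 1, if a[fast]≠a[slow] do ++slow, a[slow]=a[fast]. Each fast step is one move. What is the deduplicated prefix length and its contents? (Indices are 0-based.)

length 8; prefix = [1, 2, 3, 5, 6, 10, 13, 14]

slow=0 fast=1: a[fast]=1=a[slow] dup, fast++
slow=0 fast=2: a[fast]=1=a[slow] dup, fast++
slow=0 fast=3: a[fast]=2≠a[slow]=1 write a[1]=2, slow++,fast++
slow=1 fast=4: a[fast]=3≠a[slow]=2 write a[2]=3, slow++,fast++
slow=2 fast=5: a[fast]=5≠a[slow]=3 write a[3]=5, slow++,fast++
slow=3 fast=6: a[fast]=6≠a[slow]=5 write a[4]=6, slow++,fast++
slow=4 fast=7: a[fast]=10≠a[slow]=6 write a[5]=10, slow++,fast++
slow=5 fast=8: a[fast]=13≠a[slow]=10 write a[6]=13, slow++,fast++
slow=6 fast=9: a[fast]=14≠a[slow]=13 write a[7]=14, slow++,fast++
slow=7 fast=10: a[fast]=14=a[slow] dup, fast++
slow=7 fast=11: a[fast]=14=a[slow] dup, fast++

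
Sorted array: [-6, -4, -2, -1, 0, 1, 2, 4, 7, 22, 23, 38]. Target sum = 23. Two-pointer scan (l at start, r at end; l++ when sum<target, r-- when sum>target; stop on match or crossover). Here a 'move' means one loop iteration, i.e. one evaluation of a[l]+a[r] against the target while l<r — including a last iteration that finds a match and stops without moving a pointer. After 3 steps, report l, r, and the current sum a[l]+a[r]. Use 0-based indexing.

l=0 r=11: -6+38=32 >23, r--
l=0 r=10: -6+23=17 <23, l++
l=1 r=10: -4+23=19 <23, l++

l=2, r=10, sum=21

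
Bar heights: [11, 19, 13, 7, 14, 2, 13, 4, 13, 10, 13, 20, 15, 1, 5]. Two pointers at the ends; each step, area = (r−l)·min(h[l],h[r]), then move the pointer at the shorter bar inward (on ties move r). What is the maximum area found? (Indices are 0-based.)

max area = 190

[0,14] min(11,5)*14=70 best=70 * → r--
[0,13] min(11,1)*13=13 best=70 → r--
[0,12] min(11,15)*12=132 best=132 * → l++
[1,12] min(19,15)*11=165 best=165 * → r--
[1,11] min(19,20)*10=190 best=190 * → l++
[2,11] min(13,20)*9=117 best=190 → l++
[3,11] min(7,20)*8=56 best=190 → l++
[4,11] min(14,20)*7=98 best=190 → l++
[5,11] min(2,20)*6=12 best=190 → l++
[6,11] min(13,20)*5=65 best=190 → l++
[7,11] min(4,20)*4=16 best=190 → l++
[8,11] min(13,20)*3=39 best=190 → l++
[9,11] min(10,20)*2=20 best=190 → l++
[10,11] min(13,20)*1=13 best=190 → l++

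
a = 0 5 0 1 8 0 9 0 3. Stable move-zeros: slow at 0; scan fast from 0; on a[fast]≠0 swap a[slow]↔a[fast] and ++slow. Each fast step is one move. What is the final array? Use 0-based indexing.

[5, 1, 8, 9, 3, 0, 0, 0, 0]

(s=0,f=0) a[fast]=0 → fast++
(s=0,f=1) a[fast]=5≠0 swap→a[0]=5 → slow++,fast++
(s=1,f=2) a[fast]=0 → fast++
(s=1,f=3) a[fast]=1≠0 swap→a[1]=1 → slow++,fast++
(s=2,f=4) a[fast]=8≠0 swap→a[2]=8 → slow++,fast++
(s=3,f=5) a[fast]=0 → fast++
(s=3,f=6) a[fast]=9≠0 swap→a[3]=9 → slow++,fast++
(s=4,f=7) a[fast]=0 → fast++
(s=4,f=8) a[fast]=3≠0 swap→a[4]=3 → slow++,fast++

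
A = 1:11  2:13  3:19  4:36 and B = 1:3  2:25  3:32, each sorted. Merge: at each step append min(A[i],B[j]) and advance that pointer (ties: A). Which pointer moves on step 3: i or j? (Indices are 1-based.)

i

[i=1,j=1] A[i]=11>B[j]=3 take 3 → j++
[i=1,j=2] A[i]=11<=B[j]=25 take 11 → i++
[i=2,j=2] A[i]=13<=B[j]=25 take 13 → i++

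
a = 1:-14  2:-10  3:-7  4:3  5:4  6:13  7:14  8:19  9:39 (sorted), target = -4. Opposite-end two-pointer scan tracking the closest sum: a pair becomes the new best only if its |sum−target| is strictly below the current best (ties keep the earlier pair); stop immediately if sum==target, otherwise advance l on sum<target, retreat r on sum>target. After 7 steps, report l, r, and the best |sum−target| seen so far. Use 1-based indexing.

l=1 r=9: -14+39=25 d=29 *, r--
l=1 r=8: -14+19=5 d=9 *, r--
l=1 r=7: -14+14=0 d=4 *, r--
l=1 r=6: -14+13=-1 d=3 *, r--
l=1 r=5: -14+4=-10 d=6, l++
l=2 r=5: -10+4=-6 d=2 *, l++
l=3 r=5: -7+4=-3 d=1 *, r--

l=3, r=4, best |Δ|=1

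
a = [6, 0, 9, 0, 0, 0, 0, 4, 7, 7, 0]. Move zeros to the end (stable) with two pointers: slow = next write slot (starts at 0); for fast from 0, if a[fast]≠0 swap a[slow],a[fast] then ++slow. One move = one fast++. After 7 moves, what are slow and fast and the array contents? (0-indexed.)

(s=0,f=0) a[fast]=6≠0 swap→a[0]=6 → slow++,fast++
(s=1,f=1) a[fast]=0 → fast++
(s=1,f=2) a[fast]=9≠0 swap→a[1]=9 → slow++,fast++
(s=2,f=3) a[fast]=0 → fast++
(s=2,f=4) a[fast]=0 → fast++
(s=2,f=5) a[fast]=0 → fast++
(s=2,f=6) a[fast]=0 → fast++

slow=2, fast=7, a=[6, 9, 0, 0, 0, 0, 0, 4, 7, 7, 0]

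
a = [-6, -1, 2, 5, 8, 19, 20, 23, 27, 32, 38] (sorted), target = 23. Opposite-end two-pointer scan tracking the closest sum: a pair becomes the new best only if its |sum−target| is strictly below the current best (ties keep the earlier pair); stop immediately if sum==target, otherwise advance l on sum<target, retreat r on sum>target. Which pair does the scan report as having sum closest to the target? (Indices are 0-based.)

[0,10] -6+38=32 d=9 * → r--
[0,9] -6+32=26 d=3 * → r--
[0,8] -6+27=21 d=2 * → l++
[1,8] -1+27=26 d=3 → r--
[1,7] -1+23=22 d=1 * → l++
[2,7] 2+23=25 d=2 → r--
[2,6] 2+20=22 d=1 → l++
[3,6] 5+20=25 d=2 → r--
[3,5] 5+19=24 d=1 → r--
[3,4] 5+8=13 d=10 → l++

pair (-1, 23) with sum 22 (|Δ|=1)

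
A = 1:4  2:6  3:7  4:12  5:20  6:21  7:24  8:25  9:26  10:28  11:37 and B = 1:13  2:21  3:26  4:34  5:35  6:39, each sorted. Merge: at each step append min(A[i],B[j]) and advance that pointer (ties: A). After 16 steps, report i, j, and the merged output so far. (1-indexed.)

[i=1,j=1] A[i]=4<=B[j]=13 take 4 → i++
[i=2,j=1] A[i]=6<=B[j]=13 take 6 → i++
[i=3,j=1] A[i]=7<=B[j]=13 take 7 → i++
[i=4,j=1] A[i]=12<=B[j]=13 take 12 → i++
[i=5,j=1] A[i]=20>B[j]=13 take 13 → j++
[i=5,j=2] A[i]=20<=B[j]=21 take 20 → i++
[i=6,j=2] A[i]=21<=B[j]=21 take 21 → i++
[i=7,j=2] A[i]=24>B[j]=21 take 21 → j++
[i=7,j=3] A[i]=24<=B[j]=26 take 24 → i++
[i=8,j=3] A[i]=25<=B[j]=26 take 25 → i++
[i=9,j=3] A[i]=26<=B[j]=26 take 26 → i++
[i=10,j=3] A[i]=28>B[j]=26 take 26 → j++
[i=10,j=4] A[i]=28<=B[j]=34 take 28 → i++
[i=11,j=4] A[i]=37>B[j]=34 take 34 → j++
[i=11,j=5] A[i]=37>B[j]=35 take 35 → j++
[i=11,j=6] A[i]=37<=B[j]=39 take 37 → i++

i=12, j=6, merged so far=[4, 6, 7, 12, 13, 20, 21, 21, 24, 25, 26, 26, 28, 34, 35, 37]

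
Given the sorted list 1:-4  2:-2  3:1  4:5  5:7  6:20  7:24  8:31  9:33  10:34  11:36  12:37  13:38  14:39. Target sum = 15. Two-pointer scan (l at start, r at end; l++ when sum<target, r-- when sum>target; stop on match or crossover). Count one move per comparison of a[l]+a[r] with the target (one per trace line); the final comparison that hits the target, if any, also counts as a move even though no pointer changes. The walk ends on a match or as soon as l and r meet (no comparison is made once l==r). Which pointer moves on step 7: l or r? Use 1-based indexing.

l=1 r=14: -4+39=35 >15, r--
l=1 r=13: -4+38=34 >15, r--
l=1 r=12: -4+37=33 >15, r--
l=1 r=11: -4+36=32 >15, r--
l=1 r=10: -4+34=30 >15, r--
l=1 r=9: -4+33=29 >15, r--
l=1 r=8: -4+31=27 >15, r--

r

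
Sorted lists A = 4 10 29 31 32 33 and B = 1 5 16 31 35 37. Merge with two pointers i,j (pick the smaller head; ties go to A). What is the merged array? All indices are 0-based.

[i=0,j=0] A[i]=4>B[j]=1 take 1 → j++
[i=0,j=1] A[i]=4<=B[j]=5 take 4 → i++
[i=1,j=1] A[i]=10>B[j]=5 take 5 → j++
[i=1,j=2] A[i]=10<=B[j]=16 take 10 → i++
[i=2,j=2] A[i]=29>B[j]=16 take 16 → j++
[i=2,j=3] A[i]=29<=B[j]=31 take 29 → i++
[i=3,j=3] A[i]=31<=B[j]=31 take 31 → i++
[i=4,j=3] A[i]=32>B[j]=31 take 31 → j++
[i=4,j=4] A[i]=32<=B[j]=35 take 32 → i++
[i=5,j=4] A[i]=33<=B[j]=35 take 33 → i++
[i=6,j=4] A done, take B[j]=35 → j++
[i=6,j=5] A done, take B[j]=37 → j++

[1, 4, 5, 10, 16, 29, 31, 31, 32, 33, 35, 37]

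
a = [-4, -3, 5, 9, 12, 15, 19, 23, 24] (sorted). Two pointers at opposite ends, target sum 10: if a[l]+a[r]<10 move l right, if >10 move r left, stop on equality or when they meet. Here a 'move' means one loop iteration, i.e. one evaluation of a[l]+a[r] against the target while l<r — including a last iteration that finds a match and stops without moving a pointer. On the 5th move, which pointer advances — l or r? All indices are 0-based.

[0,8] -4+24=20 >10 → r--
[0,7] -4+23=19 >10 → r--
[0,6] -4+19=15 >10 → r--
[0,5] -4+15=11 >10 → r--
[0,4] -4+12=8 <10 → l++

l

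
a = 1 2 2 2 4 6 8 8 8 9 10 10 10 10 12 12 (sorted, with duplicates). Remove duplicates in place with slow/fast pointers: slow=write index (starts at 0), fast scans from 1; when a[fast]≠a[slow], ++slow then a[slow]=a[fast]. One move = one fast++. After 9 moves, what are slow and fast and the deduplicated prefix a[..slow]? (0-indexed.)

(s=0,f=1) a[fast]=2≠a[slow]=1 write a[1]=2 → slow++,fast++
(s=1,f=2) a[fast]=2=a[slow] dup → fast++
(s=1,f=3) a[fast]=2=a[slow] dup → fast++
(s=1,f=4) a[fast]=4≠a[slow]=2 write a[2]=4 → slow++,fast++
(s=2,f=5) a[fast]=6≠a[slow]=4 write a[3]=6 → slow++,fast++
(s=3,f=6) a[fast]=8≠a[slow]=6 write a[4]=8 → slow++,fast++
(s=4,f=7) a[fast]=8=a[slow] dup → fast++
(s=4,f=8) a[fast]=8=a[slow] dup → fast++
(s=4,f=9) a[fast]=9≠a[slow]=8 write a[5]=9 → slow++,fast++

slow=5, fast=10, prefix=[1, 2, 4, 6, 8, 9]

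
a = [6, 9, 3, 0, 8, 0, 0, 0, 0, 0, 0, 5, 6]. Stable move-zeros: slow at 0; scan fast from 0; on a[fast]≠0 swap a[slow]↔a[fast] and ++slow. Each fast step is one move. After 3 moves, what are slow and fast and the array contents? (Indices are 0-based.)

slow=0 fast=0: a[fast]=6≠0 swap→a[0]=6, slow++,fast++
slow=1 fast=1: a[fast]=9≠0 swap→a[1]=9, slow++,fast++
slow=2 fast=2: a[fast]=3≠0 swap→a[2]=3, slow++,fast++

slow=3, fast=3, a=[6, 9, 3, 0, 8, 0, 0, 0, 0, 0, 0, 5, 6]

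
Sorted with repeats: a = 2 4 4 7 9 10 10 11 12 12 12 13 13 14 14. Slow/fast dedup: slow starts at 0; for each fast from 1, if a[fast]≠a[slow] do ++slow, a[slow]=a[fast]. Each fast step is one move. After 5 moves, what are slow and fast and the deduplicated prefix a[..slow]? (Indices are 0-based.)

slow=4, fast=6, prefix=[2, 4, 7, 9, 10]

slow=0 fast=1: a[fast]=4≠a[slow]=2 write a[1]=4, slow++,fast++
slow=1 fast=2: a[fast]=4=a[slow] dup, fast++
slow=1 fast=3: a[fast]=7≠a[slow]=4 write a[2]=7, slow++,fast++
slow=2 fast=4: a[fast]=9≠a[slow]=7 write a[3]=9, slow++,fast++
slow=3 fast=5: a[fast]=10≠a[slow]=9 write a[4]=10, slow++,fast++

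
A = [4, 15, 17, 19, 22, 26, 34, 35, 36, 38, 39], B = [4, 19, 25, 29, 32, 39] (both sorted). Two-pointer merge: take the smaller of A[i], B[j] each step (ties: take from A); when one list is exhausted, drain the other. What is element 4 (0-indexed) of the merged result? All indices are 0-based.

i=0 j=0: A[i]=4<=B[j]=4 take 4, i++
i=1 j=0: A[i]=15>B[j]=4 take 4, j++
i=1 j=1: A[i]=15<=B[j]=19 take 15, i++
i=2 j=1: A[i]=17<=B[j]=19 take 17, i++
i=3 j=1: A[i]=19<=B[j]=19 take 19, i++
i=4 j=1: A[i]=22>B[j]=19 take 19, j++
i=4 j=2: A[i]=22<=B[j]=25 take 22, i++
i=5 j=2: A[i]=26>B[j]=25 take 25, j++
i=5 j=3: A[i]=26<=B[j]=29 take 26, i++
i=6 j=3: A[i]=34>B[j]=29 take 29, j++
i=6 j=4: A[i]=34>B[j]=32 take 32, j++
i=6 j=5: A[i]=34<=B[j]=39 take 34, i++
i=7 j=5: A[i]=35<=B[j]=39 take 35, i++
i=8 j=5: A[i]=36<=B[j]=39 take 36, i++
i=9 j=5: A[i]=38<=B[j]=39 take 38, i++
i=10 j=5: A[i]=39<=B[j]=39 take 39, i++
i=11 j=5: A done, take B[j]=39, j++

merged[4] = 19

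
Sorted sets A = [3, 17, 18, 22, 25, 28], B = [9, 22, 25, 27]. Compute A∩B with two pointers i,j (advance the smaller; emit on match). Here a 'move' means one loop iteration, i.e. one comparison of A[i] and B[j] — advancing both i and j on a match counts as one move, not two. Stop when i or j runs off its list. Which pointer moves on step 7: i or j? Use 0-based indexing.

[i=0,j=0] 3<9 → i++
[i=1,j=0] 17>9 → j++
[i=1,j=1] 17<22 → i++
[i=2,j=1] 18<22 → i++
[i=3,j=1] 22==22 emit → i++,j++
[i=4,j=2] 25==25 emit → i++,j++
[i=5,j=3] 28>27 → j++

j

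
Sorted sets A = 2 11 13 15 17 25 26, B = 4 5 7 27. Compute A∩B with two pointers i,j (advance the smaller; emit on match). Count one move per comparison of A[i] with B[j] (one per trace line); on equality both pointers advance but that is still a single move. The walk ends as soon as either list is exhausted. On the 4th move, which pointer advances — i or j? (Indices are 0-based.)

j

[i=0,j=0] 2<4 → i++
[i=1,j=0] 11>4 → j++
[i=1,j=1] 11>5 → j++
[i=1,j=2] 11>7 → j++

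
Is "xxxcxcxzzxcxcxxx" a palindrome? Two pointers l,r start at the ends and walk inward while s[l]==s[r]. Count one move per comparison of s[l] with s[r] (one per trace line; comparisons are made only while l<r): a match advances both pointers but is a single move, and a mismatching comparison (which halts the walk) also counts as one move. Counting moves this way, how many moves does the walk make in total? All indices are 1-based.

l=1 r=16: 'x'=='x', l++,r--
l=2 r=15: 'x'=='x', l++,r--
l=3 r=14: 'x'=='x', l++,r--
l=4 r=13: 'c'=='c', l++,r--
l=5 r=12: 'x'=='x', l++,r--
l=6 r=11: 'c'=='c', l++,r--
l=7 r=10: 'x'=='x', l++,r--
l=8 r=9: 'z'=='z', l++,r--

8 moves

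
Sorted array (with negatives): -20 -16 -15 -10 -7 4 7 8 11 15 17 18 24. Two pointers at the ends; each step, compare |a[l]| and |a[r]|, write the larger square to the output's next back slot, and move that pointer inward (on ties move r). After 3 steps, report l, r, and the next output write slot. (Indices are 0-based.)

[0,12] |-20|<=|24| out[12]=576 → r--
[0,11] |-20|>|18| out[11]=400 → l++
[1,11] |-16|<=|18| out[10]=324 → r--

l=1, r=10, next write slot=9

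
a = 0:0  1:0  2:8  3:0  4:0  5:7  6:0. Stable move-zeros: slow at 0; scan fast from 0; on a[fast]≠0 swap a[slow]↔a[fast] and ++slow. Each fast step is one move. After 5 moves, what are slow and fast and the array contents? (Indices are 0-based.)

(s=0,f=0) a[fast]=0 → fast++
(s=0,f=1) a[fast]=0 → fast++
(s=0,f=2) a[fast]=8≠0 swap→a[0]=8 → slow++,fast++
(s=1,f=3) a[fast]=0 → fast++
(s=1,f=4) a[fast]=0 → fast++

slow=1, fast=5, a=[8, 0, 0, 0, 0, 7, 0]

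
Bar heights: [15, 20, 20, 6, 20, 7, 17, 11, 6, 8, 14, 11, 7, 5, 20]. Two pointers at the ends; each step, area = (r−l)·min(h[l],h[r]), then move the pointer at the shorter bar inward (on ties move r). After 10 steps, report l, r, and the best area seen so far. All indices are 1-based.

[1,15] min(15,20)*14=210 best=210 * → l++
[2,15] min(20,20)*13=260 best=260 * → r--
[2,14] min(20,5)*12=60 best=260 → r--
[2,13] min(20,7)*11=77 best=260 → r--
[2,12] min(20,11)*10=110 best=260 → r--
[2,11] min(20,14)*9=126 best=260 → r--
[2,10] min(20,8)*8=64 best=260 → r--
[2,9] min(20,6)*7=42 best=260 → r--
[2,8] min(20,11)*6=66 best=260 → r--
[2,7] min(20,17)*5=85 best=260 → r--

l=2, r=6, best area=260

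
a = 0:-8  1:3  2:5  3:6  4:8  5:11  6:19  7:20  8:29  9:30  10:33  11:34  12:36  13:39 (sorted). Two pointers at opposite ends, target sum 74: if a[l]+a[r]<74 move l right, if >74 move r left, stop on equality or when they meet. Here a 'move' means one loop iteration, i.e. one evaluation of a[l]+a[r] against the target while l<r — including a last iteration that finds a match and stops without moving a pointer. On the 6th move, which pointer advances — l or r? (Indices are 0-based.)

l

l=0 r=13: -8+39=31 <74, l++
l=1 r=13: 3+39=42 <74, l++
l=2 r=13: 5+39=44 <74, l++
l=3 r=13: 6+39=45 <74, l++
l=4 r=13: 8+39=47 <74, l++
l=5 r=13: 11+39=50 <74, l++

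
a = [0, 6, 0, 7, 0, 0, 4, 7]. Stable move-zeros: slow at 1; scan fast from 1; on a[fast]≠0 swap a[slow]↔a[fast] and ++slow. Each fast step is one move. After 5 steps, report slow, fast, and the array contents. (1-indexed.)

slow=1 fast=1: a[fast]=0, fast++
slow=1 fast=2: a[fast]=6≠0 swap→a[1]=6, slow++,fast++
slow=2 fast=3: a[fast]=0, fast++
slow=2 fast=4: a[fast]=7≠0 swap→a[2]=7, slow++,fast++
slow=3 fast=5: a[fast]=0, fast++

slow=3, fast=6, a=[6, 7, 0, 0, 0, 0, 4, 7]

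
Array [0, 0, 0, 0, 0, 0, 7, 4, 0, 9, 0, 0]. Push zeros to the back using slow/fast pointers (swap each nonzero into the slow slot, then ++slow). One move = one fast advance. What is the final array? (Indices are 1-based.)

slow=1 fast=1: a[fast]=0, fast++
slow=1 fast=2: a[fast]=0, fast++
slow=1 fast=3: a[fast]=0, fast++
slow=1 fast=4: a[fast]=0, fast++
slow=1 fast=5: a[fast]=0, fast++
slow=1 fast=6: a[fast]=0, fast++
slow=1 fast=7: a[fast]=7≠0 swap→a[1]=7, slow++,fast++
slow=2 fast=8: a[fast]=4≠0 swap→a[2]=4, slow++,fast++
slow=3 fast=9: a[fast]=0, fast++
slow=3 fast=10: a[fast]=9≠0 swap→a[3]=9, slow++,fast++
slow=4 fast=11: a[fast]=0, fast++
slow=4 fast=12: a[fast]=0, fast++

[7, 4, 9, 0, 0, 0, 0, 0, 0, 0, 0, 0]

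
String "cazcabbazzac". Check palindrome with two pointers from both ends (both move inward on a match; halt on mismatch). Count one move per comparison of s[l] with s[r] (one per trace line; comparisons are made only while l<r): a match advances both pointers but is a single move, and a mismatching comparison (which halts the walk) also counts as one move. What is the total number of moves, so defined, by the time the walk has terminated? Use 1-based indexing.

4 moves

[1,12] 'c'=='c' → l++,r--
[2,11] 'a'=='a' → l++,r--
[3,10] 'z'=='z' → l++,r--
[4,9] 'c'!='z' → stop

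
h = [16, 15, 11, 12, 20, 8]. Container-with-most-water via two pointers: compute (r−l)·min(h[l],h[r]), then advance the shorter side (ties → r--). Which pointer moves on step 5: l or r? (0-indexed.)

l

l=0 r=5: min(16,8)*5=40 best=40 *, r--
l=0 r=4: min(16,20)*4=64 best=64 *, l++
l=1 r=4: min(15,20)*3=45 best=64, l++
l=2 r=4: min(11,20)*2=22 best=64, l++
l=3 r=4: min(12,20)*1=12 best=64, l++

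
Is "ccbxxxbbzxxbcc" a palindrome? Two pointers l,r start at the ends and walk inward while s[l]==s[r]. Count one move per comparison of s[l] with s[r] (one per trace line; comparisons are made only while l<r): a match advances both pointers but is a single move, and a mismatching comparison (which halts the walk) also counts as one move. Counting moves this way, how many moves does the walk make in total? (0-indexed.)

6 moves

[0,13] 'c'=='c' → l++,r--
[1,12] 'c'=='c' → l++,r--
[2,11] 'b'=='b' → l++,r--
[3,10] 'x'=='x' → l++,r--
[4,9] 'x'=='x' → l++,r--
[5,8] 'x'!='z' → stop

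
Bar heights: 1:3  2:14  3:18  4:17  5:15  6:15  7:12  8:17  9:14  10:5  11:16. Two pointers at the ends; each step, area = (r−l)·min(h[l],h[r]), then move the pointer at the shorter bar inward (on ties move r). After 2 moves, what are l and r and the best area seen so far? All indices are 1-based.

l=1 r=11: min(3,16)*10=30 best=30 *, l++
l=2 r=11: min(14,16)*9=126 best=126 *, l++

l=3, r=11, best area=126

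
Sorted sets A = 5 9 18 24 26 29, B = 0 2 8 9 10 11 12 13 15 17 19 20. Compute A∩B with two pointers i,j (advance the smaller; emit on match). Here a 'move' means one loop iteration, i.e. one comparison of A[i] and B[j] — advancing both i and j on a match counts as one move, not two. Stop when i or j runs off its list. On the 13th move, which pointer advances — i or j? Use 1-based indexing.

[i=1,j=1] 5>0 → j++
[i=1,j=2] 5>2 → j++
[i=1,j=3] 5<8 → i++
[i=2,j=3] 9>8 → j++
[i=2,j=4] 9==9 emit → i++,j++
[i=3,j=5] 18>10 → j++
[i=3,j=6] 18>11 → j++
[i=3,j=7] 18>12 → j++
[i=3,j=8] 18>13 → j++
[i=3,j=9] 18>15 → j++
[i=3,j=10] 18>17 → j++
[i=3,j=11] 18<19 → i++
[i=4,j=11] 24>19 → j++

j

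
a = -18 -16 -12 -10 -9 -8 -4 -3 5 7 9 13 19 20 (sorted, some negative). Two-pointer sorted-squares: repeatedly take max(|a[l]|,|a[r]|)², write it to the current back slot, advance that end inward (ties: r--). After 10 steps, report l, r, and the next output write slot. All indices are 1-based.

l=1 r=14: |-18|<=|20| out[14]=400, r--
l=1 r=13: |-18|<=|19| out[13]=361, r--
l=1 r=12: |-18|>|13| out[12]=324, l++
l=2 r=12: |-16|>|13| out[11]=256, l++
l=3 r=12: |-12|<=|13| out[10]=169, r--
l=3 r=11: |-12|>|9| out[9]=144, l++
l=4 r=11: |-10|>|9| out[8]=100, l++
l=5 r=11: |-9|<=|9| out[7]=81, r--
l=5 r=10: |-9|>|7| out[6]=81, l++
l=6 r=10: |-8|>|7| out[5]=64, l++

l=7, r=10, next write slot=4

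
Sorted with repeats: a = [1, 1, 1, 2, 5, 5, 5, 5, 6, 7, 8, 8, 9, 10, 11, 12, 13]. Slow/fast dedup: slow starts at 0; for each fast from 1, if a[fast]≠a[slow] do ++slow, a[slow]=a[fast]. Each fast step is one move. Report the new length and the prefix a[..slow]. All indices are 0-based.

length 11; prefix = [1, 2, 5, 6, 7, 8, 9, 10, 11, 12, 13]

slow=0 fast=1: a[fast]=1=a[slow] dup, fast++
slow=0 fast=2: a[fast]=1=a[slow] dup, fast++
slow=0 fast=3: a[fast]=2≠a[slow]=1 write a[1]=2, slow++,fast++
slow=1 fast=4: a[fast]=5≠a[slow]=2 write a[2]=5, slow++,fast++
slow=2 fast=5: a[fast]=5=a[slow] dup, fast++
slow=2 fast=6: a[fast]=5=a[slow] dup, fast++
slow=2 fast=7: a[fast]=5=a[slow] dup, fast++
slow=2 fast=8: a[fast]=6≠a[slow]=5 write a[3]=6, slow++,fast++
slow=3 fast=9: a[fast]=7≠a[slow]=6 write a[4]=7, slow++,fast++
slow=4 fast=10: a[fast]=8≠a[slow]=7 write a[5]=8, slow++,fast++
slow=5 fast=11: a[fast]=8=a[slow] dup, fast++
slow=5 fast=12: a[fast]=9≠a[slow]=8 write a[6]=9, slow++,fast++
slow=6 fast=13: a[fast]=10≠a[slow]=9 write a[7]=10, slow++,fast++
slow=7 fast=14: a[fast]=11≠a[slow]=10 write a[8]=11, slow++,fast++
slow=8 fast=15: a[fast]=12≠a[slow]=11 write a[9]=12, slow++,fast++
slow=9 fast=16: a[fast]=13≠a[slow]=12 write a[10]=13, slow++,fast++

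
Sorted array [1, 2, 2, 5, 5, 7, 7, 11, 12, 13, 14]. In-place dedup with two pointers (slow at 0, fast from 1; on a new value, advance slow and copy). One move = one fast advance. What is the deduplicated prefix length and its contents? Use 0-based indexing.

(s=0,f=1) a[fast]=2≠a[slow]=1 write a[1]=2 → slow++,fast++
(s=1,f=2) a[fast]=2=a[slow] dup → fast++
(s=1,f=3) a[fast]=5≠a[slow]=2 write a[2]=5 → slow++,fast++
(s=2,f=4) a[fast]=5=a[slow] dup → fast++
(s=2,f=5) a[fast]=7≠a[slow]=5 write a[3]=7 → slow++,fast++
(s=3,f=6) a[fast]=7=a[slow] dup → fast++
(s=3,f=7) a[fast]=11≠a[slow]=7 write a[4]=11 → slow++,fast++
(s=4,f=8) a[fast]=12≠a[slow]=11 write a[5]=12 → slow++,fast++
(s=5,f=9) a[fast]=13≠a[slow]=12 write a[6]=13 → slow++,fast++
(s=6,f=10) a[fast]=14≠a[slow]=13 write a[7]=14 → slow++,fast++

length 8; prefix = [1, 2, 5, 7, 11, 12, 13, 14]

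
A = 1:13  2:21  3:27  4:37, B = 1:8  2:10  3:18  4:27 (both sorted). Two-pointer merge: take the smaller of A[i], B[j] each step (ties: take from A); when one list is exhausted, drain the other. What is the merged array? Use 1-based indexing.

[8, 10, 13, 18, 21, 27, 27, 37]

[i=1,j=1] A[i]=13>B[j]=8 take 8 → j++
[i=1,j=2] A[i]=13>B[j]=10 take 10 → j++
[i=1,j=3] A[i]=13<=B[j]=18 take 13 → i++
[i=2,j=3] A[i]=21>B[j]=18 take 18 → j++
[i=2,j=4] A[i]=21<=B[j]=27 take 21 → i++
[i=3,j=4] A[i]=27<=B[j]=27 take 27 → i++
[i=4,j=4] A[i]=37>B[j]=27 take 27 → j++
[i=4,j=5] B done, take A[i]=37 → i++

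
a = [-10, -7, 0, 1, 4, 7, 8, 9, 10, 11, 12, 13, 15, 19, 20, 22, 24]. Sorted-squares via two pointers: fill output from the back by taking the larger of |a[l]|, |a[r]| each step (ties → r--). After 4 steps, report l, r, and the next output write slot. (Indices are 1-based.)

l=1, r=13, next write slot=13

l=1 r=17: |-10|<=|24| out[17]=576, r--
l=1 r=16: |-10|<=|22| out[16]=484, r--
l=1 r=15: |-10|<=|20| out[15]=400, r--
l=1 r=14: |-10|<=|19| out[14]=361, r--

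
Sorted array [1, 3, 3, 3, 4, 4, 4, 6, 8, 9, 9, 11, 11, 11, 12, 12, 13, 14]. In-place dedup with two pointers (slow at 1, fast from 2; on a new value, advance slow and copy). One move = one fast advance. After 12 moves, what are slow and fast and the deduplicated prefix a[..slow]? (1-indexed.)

slow=7, fast=14, prefix=[1, 3, 4, 6, 8, 9, 11]

(s=1,f=2) a[fast]=3≠a[slow]=1 write a[2]=3 → slow++,fast++
(s=2,f=3) a[fast]=3=a[slow] dup → fast++
(s=2,f=4) a[fast]=3=a[slow] dup → fast++
(s=2,f=5) a[fast]=4≠a[slow]=3 write a[3]=4 → slow++,fast++
(s=3,f=6) a[fast]=4=a[slow] dup → fast++
(s=3,f=7) a[fast]=4=a[slow] dup → fast++
(s=3,f=8) a[fast]=6≠a[slow]=4 write a[4]=6 → slow++,fast++
(s=4,f=9) a[fast]=8≠a[slow]=6 write a[5]=8 → slow++,fast++
(s=5,f=10) a[fast]=9≠a[slow]=8 write a[6]=9 → slow++,fast++
(s=6,f=11) a[fast]=9=a[slow] dup → fast++
(s=6,f=12) a[fast]=11≠a[slow]=9 write a[7]=11 → slow++,fast++
(s=7,f=13) a[fast]=11=a[slow] dup → fast++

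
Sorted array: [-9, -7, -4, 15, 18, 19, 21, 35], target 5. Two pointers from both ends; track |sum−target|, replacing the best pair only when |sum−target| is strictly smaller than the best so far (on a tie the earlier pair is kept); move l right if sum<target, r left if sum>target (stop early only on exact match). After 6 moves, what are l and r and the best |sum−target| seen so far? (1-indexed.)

l=1 r=8: -9+35=26 d=21 *, r--
l=1 r=7: -9+21=12 d=7 *, r--
l=1 r=6: -9+19=10 d=5 *, r--
l=1 r=5: -9+18=9 d=4 *, r--
l=1 r=4: -9+15=6 d=1 *, r--
l=1 r=3: -9+-4=-13 d=18, l++

l=2, r=3, best |Δ|=1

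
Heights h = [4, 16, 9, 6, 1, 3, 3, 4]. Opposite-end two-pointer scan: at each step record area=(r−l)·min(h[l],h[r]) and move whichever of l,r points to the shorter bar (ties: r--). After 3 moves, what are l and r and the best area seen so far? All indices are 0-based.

l=0, r=4, best area=28

[0,7] min(4,4)*7=28 best=28 * → r--
[0,6] min(4,3)*6=18 best=28 → r--
[0,5] min(4,3)*5=15 best=28 → r--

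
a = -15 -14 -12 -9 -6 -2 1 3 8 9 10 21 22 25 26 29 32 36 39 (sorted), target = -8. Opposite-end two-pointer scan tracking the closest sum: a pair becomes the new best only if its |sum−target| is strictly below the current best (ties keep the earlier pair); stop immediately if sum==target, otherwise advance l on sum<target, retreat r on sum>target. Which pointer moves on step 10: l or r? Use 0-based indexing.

r

l=0 r=18: -15+39=24 d=32 *, r--
l=0 r=17: -15+36=21 d=29 *, r--
l=0 r=16: -15+32=17 d=25 *, r--
l=0 r=15: -15+29=14 d=22 *, r--
l=0 r=14: -15+26=11 d=19 *, r--
l=0 r=13: -15+25=10 d=18 *, r--
l=0 r=12: -15+22=7 d=15 *, r--
l=0 r=11: -15+21=6 d=14 *, r--
l=0 r=10: -15+10=-5 d=3 *, r--
l=0 r=9: -15+9=-6 d=2 *, r--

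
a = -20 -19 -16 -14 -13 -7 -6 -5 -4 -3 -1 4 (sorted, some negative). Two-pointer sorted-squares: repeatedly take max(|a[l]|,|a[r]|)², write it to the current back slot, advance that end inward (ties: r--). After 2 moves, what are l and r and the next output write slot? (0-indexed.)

l=2, r=11, next write slot=9

[0,11] |-20|>|4| out[11]=400 → l++
[1,11] |-19|>|4| out[10]=361 → l++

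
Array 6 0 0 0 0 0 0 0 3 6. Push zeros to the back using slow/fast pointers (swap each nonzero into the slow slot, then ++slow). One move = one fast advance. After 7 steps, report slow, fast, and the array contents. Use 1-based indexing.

(s=1,f=1) a[fast]=6≠0 swap→a[1]=6 → slow++,fast++
(s=2,f=2) a[fast]=0 → fast++
(s=2,f=3) a[fast]=0 → fast++
(s=2,f=4) a[fast]=0 → fast++
(s=2,f=5) a[fast]=0 → fast++
(s=2,f=6) a[fast]=0 → fast++
(s=2,f=7) a[fast]=0 → fast++

slow=2, fast=8, a=[6, 0, 0, 0, 0, 0, 0, 0, 3, 6]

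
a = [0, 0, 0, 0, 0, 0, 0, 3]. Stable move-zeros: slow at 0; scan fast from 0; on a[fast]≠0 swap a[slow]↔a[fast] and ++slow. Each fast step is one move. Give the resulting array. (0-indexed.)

slow=0 fast=0: a[fast]=0, fast++
slow=0 fast=1: a[fast]=0, fast++
slow=0 fast=2: a[fast]=0, fast++
slow=0 fast=3: a[fast]=0, fast++
slow=0 fast=4: a[fast]=0, fast++
slow=0 fast=5: a[fast]=0, fast++
slow=0 fast=6: a[fast]=0, fast++
slow=0 fast=7: a[fast]=3≠0 swap→a[0]=3, slow++,fast++

[3, 0, 0, 0, 0, 0, 0, 0]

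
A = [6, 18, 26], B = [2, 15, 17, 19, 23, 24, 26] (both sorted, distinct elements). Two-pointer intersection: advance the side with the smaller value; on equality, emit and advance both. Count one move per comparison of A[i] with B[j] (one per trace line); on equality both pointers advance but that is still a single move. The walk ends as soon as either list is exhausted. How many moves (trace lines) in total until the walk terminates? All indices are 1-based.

9 moves

[i=1,j=1] 6>2 → j++
[i=1,j=2] 6<15 → i++
[i=2,j=2] 18>15 → j++
[i=2,j=3] 18>17 → j++
[i=2,j=4] 18<19 → i++
[i=3,j=4] 26>19 → j++
[i=3,j=5] 26>23 → j++
[i=3,j=6] 26>24 → j++
[i=3,j=7] 26==26 emit → i++,j++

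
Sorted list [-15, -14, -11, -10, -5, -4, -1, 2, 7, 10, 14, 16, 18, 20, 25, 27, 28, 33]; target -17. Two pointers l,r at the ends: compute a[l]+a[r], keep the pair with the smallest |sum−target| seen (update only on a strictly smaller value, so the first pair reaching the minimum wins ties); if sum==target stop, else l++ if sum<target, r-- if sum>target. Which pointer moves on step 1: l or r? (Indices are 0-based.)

l=0 r=17: -15+33=18 d=35 *, r--

r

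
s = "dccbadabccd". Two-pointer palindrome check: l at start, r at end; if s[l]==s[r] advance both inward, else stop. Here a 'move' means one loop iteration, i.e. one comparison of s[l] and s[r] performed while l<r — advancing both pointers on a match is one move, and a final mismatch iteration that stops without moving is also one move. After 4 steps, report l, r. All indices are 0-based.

l=0 r=10: 'd'=='d', l++,r--
l=1 r=9: 'c'=='c', l++,r--
l=2 r=8: 'c'=='c', l++,r--
l=3 r=7: 'b'=='b', l++,r--

l=4, r=6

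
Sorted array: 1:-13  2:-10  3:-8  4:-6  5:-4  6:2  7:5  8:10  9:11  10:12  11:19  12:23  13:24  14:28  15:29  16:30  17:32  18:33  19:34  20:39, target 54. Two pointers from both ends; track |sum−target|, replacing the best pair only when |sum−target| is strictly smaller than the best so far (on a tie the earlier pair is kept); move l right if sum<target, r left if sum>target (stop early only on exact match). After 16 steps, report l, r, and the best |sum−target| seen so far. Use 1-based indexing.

l=1 r=20: -13+39=26 d=28 *, l++
l=2 r=20: -10+39=29 d=25 *, l++
l=3 r=20: -8+39=31 d=23 *, l++
l=4 r=20: -6+39=33 d=21 *, l++
l=5 r=20: -4+39=35 d=19 *, l++
l=6 r=20: 2+39=41 d=13 *, l++
l=7 r=20: 5+39=44 d=10 *, l++
l=8 r=20: 10+39=49 d=5 *, l++
l=9 r=20: 11+39=50 d=4 *, l++
l=10 r=20: 12+39=51 d=3 *, l++
l=11 r=20: 19+39=58 d=4, r--
l=11 r=19: 19+34=53 d=1 *, l++
l=12 r=19: 23+34=57 d=3, r--
l=12 r=18: 23+33=56 d=2, r--
l=12 r=17: 23+32=55 d=1, r--
l=12 r=16: 23+30=53 d=1, l++

l=13, r=16, best |Δ|=1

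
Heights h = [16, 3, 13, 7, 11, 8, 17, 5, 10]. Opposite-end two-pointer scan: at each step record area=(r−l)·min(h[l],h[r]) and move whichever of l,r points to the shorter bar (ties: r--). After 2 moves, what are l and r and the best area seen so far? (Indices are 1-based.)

l=1, r=7, best area=80

[1,9] min(16,10)*8=80 best=80 * → r--
[1,8] min(16,5)*7=35 best=80 → r--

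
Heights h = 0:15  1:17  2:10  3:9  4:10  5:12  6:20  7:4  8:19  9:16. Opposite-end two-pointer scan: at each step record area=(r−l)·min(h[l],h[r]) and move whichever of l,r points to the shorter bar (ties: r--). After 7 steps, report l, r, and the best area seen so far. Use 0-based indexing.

l=0 r=9: min(15,16)*9=135 best=135 *, l++
l=1 r=9: min(17,16)*8=128 best=135, r--
l=1 r=8: min(17,19)*7=119 best=135, l++
l=2 r=8: min(10,19)*6=60 best=135, l++
l=3 r=8: min(9,19)*5=45 best=135, l++
l=4 r=8: min(10,19)*4=40 best=135, l++
l=5 r=8: min(12,19)*3=36 best=135, l++

l=6, r=8, best area=135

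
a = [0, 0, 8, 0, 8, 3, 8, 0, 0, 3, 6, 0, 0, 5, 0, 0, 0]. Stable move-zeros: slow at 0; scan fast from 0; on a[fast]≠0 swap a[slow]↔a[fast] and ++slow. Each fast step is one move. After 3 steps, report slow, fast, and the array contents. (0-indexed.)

slow=0 fast=0: a[fast]=0, fast++
slow=0 fast=1: a[fast]=0, fast++
slow=0 fast=2: a[fast]=8≠0 swap→a[0]=8, slow++,fast++

slow=1, fast=3, a=[8, 0, 0, 0, 8, 3, 8, 0, 0, 3, 6, 0, 0, 5, 0, 0, 0]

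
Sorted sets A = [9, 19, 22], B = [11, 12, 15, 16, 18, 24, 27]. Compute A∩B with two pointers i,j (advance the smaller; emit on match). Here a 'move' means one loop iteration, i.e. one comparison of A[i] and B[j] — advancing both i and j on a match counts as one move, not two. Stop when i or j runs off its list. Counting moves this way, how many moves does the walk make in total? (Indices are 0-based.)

8 moves

[i=0,j=0] 9<11 → i++
[i=1,j=0] 19>11 → j++
[i=1,j=1] 19>12 → j++
[i=1,j=2] 19>15 → j++
[i=1,j=3] 19>16 → j++
[i=1,j=4] 19>18 → j++
[i=1,j=5] 19<24 → i++
[i=2,j=5] 22<24 → i++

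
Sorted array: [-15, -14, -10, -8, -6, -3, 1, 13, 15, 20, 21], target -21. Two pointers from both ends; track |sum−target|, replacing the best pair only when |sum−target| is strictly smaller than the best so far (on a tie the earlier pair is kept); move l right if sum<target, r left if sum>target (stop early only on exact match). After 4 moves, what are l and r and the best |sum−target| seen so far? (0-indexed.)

l=0 r=10: -15+21=6 d=27 *, r--
l=0 r=9: -15+20=5 d=26 *, r--
l=0 r=8: -15+15=0 d=21 *, r--
l=0 r=7: -15+13=-2 d=19 *, r--

l=0, r=6, best |Δ|=19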